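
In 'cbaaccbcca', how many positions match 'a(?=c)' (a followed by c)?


Lookahead 'a(?=c)' matches 'a' only when followed by 'c'.
String: 'cbaaccbcca'
Checking each position where char is 'a':
  pos 2: 'a' -> no (next='a')
  pos 3: 'a' -> MATCH (next='c')
Matching positions: [3]
Count: 1

1


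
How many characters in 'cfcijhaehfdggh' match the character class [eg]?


Character class [eg] matches any of: {e, g}
Scanning string 'cfcijhaehfdggh' character by character:
  pos 0: 'c' -> no
  pos 1: 'f' -> no
  pos 2: 'c' -> no
  pos 3: 'i' -> no
  pos 4: 'j' -> no
  pos 5: 'h' -> no
  pos 6: 'a' -> no
  pos 7: 'e' -> MATCH
  pos 8: 'h' -> no
  pos 9: 'f' -> no
  pos 10: 'd' -> no
  pos 11: 'g' -> MATCH
  pos 12: 'g' -> MATCH
  pos 13: 'h' -> no
Total matches: 3

3


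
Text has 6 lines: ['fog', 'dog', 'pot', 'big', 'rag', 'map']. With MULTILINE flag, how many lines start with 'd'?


With MULTILINE flag, ^ matches the start of each line.
Lines: ['fog', 'dog', 'pot', 'big', 'rag', 'map']
Checking which lines start with 'd':
  Line 1: 'fog' -> no
  Line 2: 'dog' -> MATCH
  Line 3: 'pot' -> no
  Line 4: 'big' -> no
  Line 5: 'rag' -> no
  Line 6: 'map' -> no
Matching lines: ['dog']
Count: 1

1


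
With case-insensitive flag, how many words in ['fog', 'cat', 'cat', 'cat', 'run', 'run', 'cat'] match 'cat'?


Case-insensitive matching: compare each word's lowercase form to 'cat'.
  'fog' -> lower='fog' -> no
  'cat' -> lower='cat' -> MATCH
  'cat' -> lower='cat' -> MATCH
  'cat' -> lower='cat' -> MATCH
  'run' -> lower='run' -> no
  'run' -> lower='run' -> no
  'cat' -> lower='cat' -> MATCH
Matches: ['cat', 'cat', 'cat', 'cat']
Count: 4

4


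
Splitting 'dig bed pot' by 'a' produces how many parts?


Splitting by 'a' breaks the string at each occurrence of the separator.
Text: 'dig bed pot'
Parts after split:
  Part 1: 'dig bed pot'
Total parts: 1

1


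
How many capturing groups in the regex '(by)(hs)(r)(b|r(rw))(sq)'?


To count capturing groups, count each '(' that starts a group.
Pattern: '(by)(hs)(r)(b|r(rw))(sq)'
Walking through the pattern:
  Position 0: '(' -> group #1
  Position 4: '(' -> group #2
  Position 8: '(' -> group #3
  Position 11: '(' -> group #4
  Position 15: '(' -> group #5
  Position 20: '(' -> group #6
Total capturing groups: 6

6


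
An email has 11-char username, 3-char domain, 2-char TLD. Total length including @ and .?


An email address has format: username@domain.tld
Username length: 11
'@' character: 1
Domain length: 3
'.' character: 1
TLD length: 2
Total = 11 + 1 + 3 + 1 + 2 = 18

18


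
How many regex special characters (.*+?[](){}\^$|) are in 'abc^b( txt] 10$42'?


Regex special characters are: . * + ? [ ] ( ) { } \ ^ $ |
Scanning 'abc^b( txt] 10$42':
  pos 3: '^' -> SPECIAL
  pos 5: '(' -> SPECIAL
  pos 10: ']' -> SPECIAL
  pos 14: '$' -> SPECIAL
Special chars found: ['^', '(', ']', '$']
Total: 4

4


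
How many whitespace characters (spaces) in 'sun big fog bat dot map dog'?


\s matches whitespace characters (spaces, tabs, etc.).
Text: 'sun big fog bat dot map dog'
This text has 7 words separated by spaces.
Number of spaces = number of words - 1 = 7 - 1 = 6

6


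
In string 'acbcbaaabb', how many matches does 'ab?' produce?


Pattern 'ab?' matches 'a' optionally followed by 'b'.
String: 'acbcbaaabb'
Scanning left to right for 'a' then checking next char:
  Match 1: 'a' (a not followed by b)
  Match 2: 'a' (a not followed by b)
  Match 3: 'a' (a not followed by b)
  Match 4: 'ab' (a followed by b)
Total matches: 4

4


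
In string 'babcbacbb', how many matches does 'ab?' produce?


Pattern 'ab?' matches 'a' optionally followed by 'b'.
String: 'babcbacbb'
Scanning left to right for 'a' then checking next char:
  Match 1: 'ab' (a followed by b)
  Match 2: 'a' (a not followed by b)
Total matches: 2

2


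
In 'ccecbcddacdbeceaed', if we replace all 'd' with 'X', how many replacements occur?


re.sub('d', 'X', text) replaces every occurrence of 'd' with 'X'.
Text: 'ccecbcddacdbeceaed'
Scanning for 'd':
  pos 6: 'd' -> replacement #1
  pos 7: 'd' -> replacement #2
  pos 10: 'd' -> replacement #3
  pos 17: 'd' -> replacement #4
Total replacements: 4

4


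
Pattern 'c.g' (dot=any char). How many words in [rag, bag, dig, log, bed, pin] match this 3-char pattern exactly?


Pattern 'c.g' means: starts with 'c', any single char, ends with 'g'.
Checking each word (must be exactly 3 chars):
  'rag' (len=3): no
  'bag' (len=3): no
  'dig' (len=3): no
  'log' (len=3): no
  'bed' (len=3): no
  'pin' (len=3): no
Matching words: []
Total: 0

0


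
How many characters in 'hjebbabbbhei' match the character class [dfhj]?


Character class [dfhj] matches any of: {d, f, h, j}
Scanning string 'hjebbabbbhei' character by character:
  pos 0: 'h' -> MATCH
  pos 1: 'j' -> MATCH
  pos 2: 'e' -> no
  pos 3: 'b' -> no
  pos 4: 'b' -> no
  pos 5: 'a' -> no
  pos 6: 'b' -> no
  pos 7: 'b' -> no
  pos 8: 'b' -> no
  pos 9: 'h' -> MATCH
  pos 10: 'e' -> no
  pos 11: 'i' -> no
Total matches: 3

3


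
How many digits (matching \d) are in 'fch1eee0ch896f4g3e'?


\d matches any digit 0-9.
Scanning 'fch1eee0ch896f4g3e':
  pos 3: '1' -> DIGIT
  pos 7: '0' -> DIGIT
  pos 10: '8' -> DIGIT
  pos 11: '9' -> DIGIT
  pos 12: '6' -> DIGIT
  pos 14: '4' -> DIGIT
  pos 16: '3' -> DIGIT
Digits found: ['1', '0', '8', '9', '6', '4', '3']
Total: 7

7


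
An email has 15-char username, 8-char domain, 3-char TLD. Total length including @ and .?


An email address has format: username@domain.tld
Username length: 15
'@' character: 1
Domain length: 8
'.' character: 1
TLD length: 3
Total = 15 + 1 + 8 + 1 + 3 = 28

28


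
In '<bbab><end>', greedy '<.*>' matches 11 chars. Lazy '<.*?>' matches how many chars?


Greedy '<.*>' tries to match as MUCH as possible.
Lazy '<.*?>' tries to match as LITTLE as possible.

String: '<bbab><end>'
Greedy '<.*>' starts at first '<' and extends to the LAST '>': '<bbab><end>' (11 chars)
Lazy '<.*?>' starts at first '<' and stops at the FIRST '>': '<bbab>' (6 chars)

6


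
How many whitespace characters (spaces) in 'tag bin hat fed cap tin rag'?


\s matches whitespace characters (spaces, tabs, etc.).
Text: 'tag bin hat fed cap tin rag'
This text has 7 words separated by spaces.
Number of spaces = number of words - 1 = 7 - 1 = 6

6


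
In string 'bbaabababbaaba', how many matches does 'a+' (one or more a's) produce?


Pattern 'a+' matches one or more consecutive a's.
String: 'bbaabababbaaba'
Scanning for runs of a:
  Match 1: 'aa' (length 2)
  Match 2: 'a' (length 1)
  Match 3: 'a' (length 1)
  Match 4: 'aa' (length 2)
  Match 5: 'a' (length 1)
Total matches: 5

5


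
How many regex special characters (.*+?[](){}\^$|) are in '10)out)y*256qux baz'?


Regex special characters are: . * + ? [ ] ( ) { } \ ^ $ |
Scanning '10)out)y*256qux baz':
  pos 2: ')' -> SPECIAL
  pos 6: ')' -> SPECIAL
  pos 8: '*' -> SPECIAL
Special chars found: [')', ')', '*']
Total: 3

3


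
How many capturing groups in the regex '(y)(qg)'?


To count capturing groups, count each '(' that starts a group.
Pattern: '(y)(qg)'
Walking through the pattern:
  Position 0: '(' -> group #1
  Position 3: '(' -> group #2
Total capturing groups: 2

2


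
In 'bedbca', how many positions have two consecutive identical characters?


Looking for consecutive identical characters in 'bedbca':
  pos 0-1: 'b' vs 'e' -> different
  pos 1-2: 'e' vs 'd' -> different
  pos 2-3: 'd' vs 'b' -> different
  pos 3-4: 'b' vs 'c' -> different
  pos 4-5: 'c' vs 'a' -> different
Consecutive identical pairs: []
Count: 0

0


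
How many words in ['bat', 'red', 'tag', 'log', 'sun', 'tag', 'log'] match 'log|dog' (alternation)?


Alternation 'log|dog' matches either 'log' or 'dog'.
Checking each word:
  'bat' -> no
  'red' -> no
  'tag' -> no
  'log' -> MATCH
  'sun' -> no
  'tag' -> no
  'log' -> MATCH
Matches: ['log', 'log']
Count: 2

2


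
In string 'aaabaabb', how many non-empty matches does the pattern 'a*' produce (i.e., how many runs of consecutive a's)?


Pattern 'a*' matches zero or more a's. We want non-empty runs of consecutive a's.
String: 'aaabaabb'
Walking through the string to find runs of a's:
  Run 1: positions 0-2 -> 'aaa'
  Run 2: positions 4-5 -> 'aa'
Non-empty runs found: ['aaa', 'aa']
Count: 2

2


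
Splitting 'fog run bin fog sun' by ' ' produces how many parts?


Splitting by ' ' breaks the string at each occurrence of the separator.
Text: 'fog run bin fog sun'
Parts after split:
  Part 1: 'fog'
  Part 2: 'run'
  Part 3: 'bin'
  Part 4: 'fog'
  Part 5: 'sun'
Total parts: 5

5


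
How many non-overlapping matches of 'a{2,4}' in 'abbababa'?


Pattern 'a{2,4}' matches between 2 and 4 consecutive a's (greedy).
String: 'abbababa'
Finding runs of a's and applying greedy matching:
  Run at pos 0: 'a' (length 1)
  Run at pos 3: 'a' (length 1)
  Run at pos 5: 'a' (length 1)
  Run at pos 7: 'a' (length 1)
Matches: []
Count: 0

0


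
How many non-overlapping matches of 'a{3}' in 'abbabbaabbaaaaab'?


Pattern 'a{3}' matches exactly 3 consecutive a's (greedy, non-overlapping).
String: 'abbabbaabbaaaaab'
Scanning for runs of a's:
  Run at pos 0: 'a' (length 1) -> 0 match(es)
  Run at pos 3: 'a' (length 1) -> 0 match(es)
  Run at pos 6: 'aa' (length 2) -> 0 match(es)
  Run at pos 10: 'aaaaa' (length 5) -> 1 match(es)
Matches found: ['aaa']
Total: 1

1


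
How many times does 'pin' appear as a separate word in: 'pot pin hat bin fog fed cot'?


Scanning each word for exact match 'pin':
  Word 1: 'pot' -> no
  Word 2: 'pin' -> MATCH
  Word 3: 'hat' -> no
  Word 4: 'bin' -> no
  Word 5: 'fog' -> no
  Word 6: 'fed' -> no
  Word 7: 'cot' -> no
Total matches: 1

1


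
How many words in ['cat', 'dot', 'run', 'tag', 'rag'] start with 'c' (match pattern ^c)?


Pattern ^c anchors to start of word. Check which words begin with 'c':
  'cat' -> MATCH (starts with 'c')
  'dot' -> no
  'run' -> no
  'tag' -> no
  'rag' -> no
Matching words: ['cat']
Count: 1

1


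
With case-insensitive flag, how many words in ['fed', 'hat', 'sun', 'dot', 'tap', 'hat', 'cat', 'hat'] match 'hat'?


Case-insensitive matching: compare each word's lowercase form to 'hat'.
  'fed' -> lower='fed' -> no
  'hat' -> lower='hat' -> MATCH
  'sun' -> lower='sun' -> no
  'dot' -> lower='dot' -> no
  'tap' -> lower='tap' -> no
  'hat' -> lower='hat' -> MATCH
  'cat' -> lower='cat' -> no
  'hat' -> lower='hat' -> MATCH
Matches: ['hat', 'hat', 'hat']
Count: 3

3


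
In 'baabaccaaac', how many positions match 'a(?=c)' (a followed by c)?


Lookahead 'a(?=c)' matches 'a' only when followed by 'c'.
String: 'baabaccaaac'
Checking each position where char is 'a':
  pos 1: 'a' -> no (next='a')
  pos 2: 'a' -> no (next='b')
  pos 4: 'a' -> MATCH (next='c')
  pos 7: 'a' -> no (next='a')
  pos 8: 'a' -> no (next='a')
  pos 9: 'a' -> MATCH (next='c')
Matching positions: [4, 9]
Count: 2

2


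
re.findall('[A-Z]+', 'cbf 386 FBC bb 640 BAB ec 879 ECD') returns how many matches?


Pattern '[A-Z]+' finds one or more uppercase letters.
Text: 'cbf 386 FBC bb 640 BAB ec 879 ECD'
Scanning for matches:
  Match 1: 'FBC'
  Match 2: 'BAB'
  Match 3: 'ECD'
Total matches: 3

3


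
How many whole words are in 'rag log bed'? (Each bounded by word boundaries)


Word boundaries (\b) mark the start/end of each word.
Text: 'rag log bed'
Splitting by whitespace:
  Word 1: 'rag'
  Word 2: 'log'
  Word 3: 'bed'
Total whole words: 3

3


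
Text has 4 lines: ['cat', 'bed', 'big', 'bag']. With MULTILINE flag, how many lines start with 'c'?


With MULTILINE flag, ^ matches the start of each line.
Lines: ['cat', 'bed', 'big', 'bag']
Checking which lines start with 'c':
  Line 1: 'cat' -> MATCH
  Line 2: 'bed' -> no
  Line 3: 'big' -> no
  Line 4: 'bag' -> no
Matching lines: ['cat']
Count: 1

1


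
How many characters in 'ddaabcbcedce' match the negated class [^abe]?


Negated class [^abe] matches any char NOT in {a, b, e}
Scanning 'ddaabcbcedce':
  pos 0: 'd' -> MATCH
  pos 1: 'd' -> MATCH
  pos 2: 'a' -> no (excluded)
  pos 3: 'a' -> no (excluded)
  pos 4: 'b' -> no (excluded)
  pos 5: 'c' -> MATCH
  pos 6: 'b' -> no (excluded)
  pos 7: 'c' -> MATCH
  pos 8: 'e' -> no (excluded)
  pos 9: 'd' -> MATCH
  pos 10: 'c' -> MATCH
  pos 11: 'e' -> no (excluded)
Total matches: 6

6


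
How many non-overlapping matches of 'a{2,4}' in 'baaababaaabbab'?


Pattern 'a{2,4}' matches between 2 and 4 consecutive a's (greedy).
String: 'baaababaaabbab'
Finding runs of a's and applying greedy matching:
  Run at pos 1: 'aaa' (length 3)
  Run at pos 5: 'a' (length 1)
  Run at pos 7: 'aaa' (length 3)
  Run at pos 12: 'a' (length 1)
Matches: ['aaa', 'aaa']
Count: 2

2


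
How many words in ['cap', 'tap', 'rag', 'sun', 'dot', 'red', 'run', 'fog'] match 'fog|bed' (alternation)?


Alternation 'fog|bed' matches either 'fog' or 'bed'.
Checking each word:
  'cap' -> no
  'tap' -> no
  'rag' -> no
  'sun' -> no
  'dot' -> no
  'red' -> no
  'run' -> no
  'fog' -> MATCH
Matches: ['fog']
Count: 1

1


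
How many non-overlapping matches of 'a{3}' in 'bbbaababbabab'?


Pattern 'a{3}' matches exactly 3 consecutive a's (greedy, non-overlapping).
String: 'bbbaababbabab'
Scanning for runs of a's:
  Run at pos 3: 'aa' (length 2) -> 0 match(es)
  Run at pos 6: 'a' (length 1) -> 0 match(es)
  Run at pos 9: 'a' (length 1) -> 0 match(es)
  Run at pos 11: 'a' (length 1) -> 0 match(es)
Matches found: []
Total: 0

0


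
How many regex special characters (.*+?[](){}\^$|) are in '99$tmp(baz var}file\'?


Regex special characters are: . * + ? [ ] ( ) { } \ ^ $ |
Scanning '99$tmp(baz var}file\':
  pos 2: '$' -> SPECIAL
  pos 6: '(' -> SPECIAL
  pos 14: '}' -> SPECIAL
  pos 19: '\' -> SPECIAL
Special chars found: ['$', '(', '}', '\\']
Total: 4

4


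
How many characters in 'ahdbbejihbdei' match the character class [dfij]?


Character class [dfij] matches any of: {d, f, i, j}
Scanning string 'ahdbbejihbdei' character by character:
  pos 0: 'a' -> no
  pos 1: 'h' -> no
  pos 2: 'd' -> MATCH
  pos 3: 'b' -> no
  pos 4: 'b' -> no
  pos 5: 'e' -> no
  pos 6: 'j' -> MATCH
  pos 7: 'i' -> MATCH
  pos 8: 'h' -> no
  pos 9: 'b' -> no
  pos 10: 'd' -> MATCH
  pos 11: 'e' -> no
  pos 12: 'i' -> MATCH
Total matches: 5

5


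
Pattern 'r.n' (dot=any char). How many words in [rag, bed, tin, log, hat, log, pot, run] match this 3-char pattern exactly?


Pattern 'r.n' means: starts with 'r', any single char, ends with 'n'.
Checking each word (must be exactly 3 chars):
  'rag' (len=3): no
  'bed' (len=3): no
  'tin' (len=3): no
  'log' (len=3): no
  'hat' (len=3): no
  'log' (len=3): no
  'pot' (len=3): no
  'run' (len=3): MATCH
Matching words: ['run']
Total: 1

1


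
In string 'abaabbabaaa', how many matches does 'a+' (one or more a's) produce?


Pattern 'a+' matches one or more consecutive a's.
String: 'abaabbabaaa'
Scanning for runs of a:
  Match 1: 'a' (length 1)
  Match 2: 'aa' (length 2)
  Match 3: 'a' (length 1)
  Match 4: 'aaa' (length 3)
Total matches: 4

4


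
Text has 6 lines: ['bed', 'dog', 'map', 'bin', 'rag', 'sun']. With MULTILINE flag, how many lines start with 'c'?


With MULTILINE flag, ^ matches the start of each line.
Lines: ['bed', 'dog', 'map', 'bin', 'rag', 'sun']
Checking which lines start with 'c':
  Line 1: 'bed' -> no
  Line 2: 'dog' -> no
  Line 3: 'map' -> no
  Line 4: 'bin' -> no
  Line 5: 'rag' -> no
  Line 6: 'sun' -> no
Matching lines: []
Count: 0

0


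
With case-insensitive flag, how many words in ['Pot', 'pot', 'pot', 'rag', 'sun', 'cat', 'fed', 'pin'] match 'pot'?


Case-insensitive matching: compare each word's lowercase form to 'pot'.
  'Pot' -> lower='pot' -> MATCH
  'pot' -> lower='pot' -> MATCH
  'pot' -> lower='pot' -> MATCH
  'rag' -> lower='rag' -> no
  'sun' -> lower='sun' -> no
  'cat' -> lower='cat' -> no
  'fed' -> lower='fed' -> no
  'pin' -> lower='pin' -> no
Matches: ['Pot', 'pot', 'pot']
Count: 3

3


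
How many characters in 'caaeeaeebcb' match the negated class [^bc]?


Negated class [^bc] matches any char NOT in {b, c}
Scanning 'caaeeaeebcb':
  pos 0: 'c' -> no (excluded)
  pos 1: 'a' -> MATCH
  pos 2: 'a' -> MATCH
  pos 3: 'e' -> MATCH
  pos 4: 'e' -> MATCH
  pos 5: 'a' -> MATCH
  pos 6: 'e' -> MATCH
  pos 7: 'e' -> MATCH
  pos 8: 'b' -> no (excluded)
  pos 9: 'c' -> no (excluded)
  pos 10: 'b' -> no (excluded)
Total matches: 7

7


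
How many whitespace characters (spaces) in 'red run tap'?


\s matches whitespace characters (spaces, tabs, etc.).
Text: 'red run tap'
This text has 3 words separated by spaces.
Number of spaces = number of words - 1 = 3 - 1 = 2

2


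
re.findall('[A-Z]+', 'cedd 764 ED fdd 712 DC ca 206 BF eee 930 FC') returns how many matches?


Pattern '[A-Z]+' finds one or more uppercase letters.
Text: 'cedd 764 ED fdd 712 DC ca 206 BF eee 930 FC'
Scanning for matches:
  Match 1: 'ED'
  Match 2: 'DC'
  Match 3: 'BF'
  Match 4: 'FC'
Total matches: 4

4


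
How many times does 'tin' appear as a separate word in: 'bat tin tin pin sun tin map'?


Scanning each word for exact match 'tin':
  Word 1: 'bat' -> no
  Word 2: 'tin' -> MATCH
  Word 3: 'tin' -> MATCH
  Word 4: 'pin' -> no
  Word 5: 'sun' -> no
  Word 6: 'tin' -> MATCH
  Word 7: 'map' -> no
Total matches: 3

3


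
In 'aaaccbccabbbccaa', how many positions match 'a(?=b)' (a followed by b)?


Lookahead 'a(?=b)' matches 'a' only when followed by 'b'.
String: 'aaaccbccabbbccaa'
Checking each position where char is 'a':
  pos 0: 'a' -> no (next='a')
  pos 1: 'a' -> no (next='a')
  pos 2: 'a' -> no (next='c')
  pos 8: 'a' -> MATCH (next='b')
  pos 14: 'a' -> no (next='a')
Matching positions: [8]
Count: 1

1


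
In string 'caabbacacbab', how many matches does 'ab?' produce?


Pattern 'ab?' matches 'a' optionally followed by 'b'.
String: 'caabbacacbab'
Scanning left to right for 'a' then checking next char:
  Match 1: 'a' (a not followed by b)
  Match 2: 'ab' (a followed by b)
  Match 3: 'a' (a not followed by b)
  Match 4: 'a' (a not followed by b)
  Match 5: 'ab' (a followed by b)
Total matches: 5

5


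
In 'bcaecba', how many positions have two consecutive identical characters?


Looking for consecutive identical characters in 'bcaecba':
  pos 0-1: 'b' vs 'c' -> different
  pos 1-2: 'c' vs 'a' -> different
  pos 2-3: 'a' vs 'e' -> different
  pos 3-4: 'e' vs 'c' -> different
  pos 4-5: 'c' vs 'b' -> different
  pos 5-6: 'b' vs 'a' -> different
Consecutive identical pairs: []
Count: 0

0


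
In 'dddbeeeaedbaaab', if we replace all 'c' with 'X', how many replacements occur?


re.sub('c', 'X', text) replaces every occurrence of 'c' with 'X'.
Text: 'dddbeeeaedbaaab'
Scanning for 'c':
Total replacements: 0

0


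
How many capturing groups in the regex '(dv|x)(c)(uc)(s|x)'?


To count capturing groups, count each '(' that starts a group.
Pattern: '(dv|x)(c)(uc)(s|x)'
Walking through the pattern:
  Position 0: '(' -> group #1
  Position 6: '(' -> group #2
  Position 9: '(' -> group #3
  Position 13: '(' -> group #4
Total capturing groups: 4

4


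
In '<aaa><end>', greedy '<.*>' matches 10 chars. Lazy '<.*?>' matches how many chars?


Greedy '<.*>' tries to match as MUCH as possible.
Lazy '<.*?>' tries to match as LITTLE as possible.

String: '<aaa><end>'
Greedy '<.*>' starts at first '<' and extends to the LAST '>': '<aaa><end>' (10 chars)
Lazy '<.*?>' starts at first '<' and stops at the FIRST '>': '<aaa>' (5 chars)

5


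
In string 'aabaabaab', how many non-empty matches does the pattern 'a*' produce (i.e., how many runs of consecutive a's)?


Pattern 'a*' matches zero or more a's. We want non-empty runs of consecutive a's.
String: 'aabaabaab'
Walking through the string to find runs of a's:
  Run 1: positions 0-1 -> 'aa'
  Run 2: positions 3-4 -> 'aa'
  Run 3: positions 6-7 -> 'aa'
Non-empty runs found: ['aa', 'aa', 'aa']
Count: 3

3


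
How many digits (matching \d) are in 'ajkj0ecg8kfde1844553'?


\d matches any digit 0-9.
Scanning 'ajkj0ecg8kfde1844553':
  pos 4: '0' -> DIGIT
  pos 8: '8' -> DIGIT
  pos 13: '1' -> DIGIT
  pos 14: '8' -> DIGIT
  pos 15: '4' -> DIGIT
  pos 16: '4' -> DIGIT
  pos 17: '5' -> DIGIT
  pos 18: '5' -> DIGIT
  pos 19: '3' -> DIGIT
Digits found: ['0', '8', '1', '8', '4', '4', '5', '5', '3']
Total: 9

9


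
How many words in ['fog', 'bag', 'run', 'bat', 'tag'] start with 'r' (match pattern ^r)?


Pattern ^r anchors to start of word. Check which words begin with 'r':
  'fog' -> no
  'bag' -> no
  'run' -> MATCH (starts with 'r')
  'bat' -> no
  'tag' -> no
Matching words: ['run']
Count: 1

1


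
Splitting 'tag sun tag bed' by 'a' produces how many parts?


Splitting by 'a' breaks the string at each occurrence of the separator.
Text: 'tag sun tag bed'
Parts after split:
  Part 1: 't'
  Part 2: 'g sun t'
  Part 3: 'g bed'
Total parts: 3

3


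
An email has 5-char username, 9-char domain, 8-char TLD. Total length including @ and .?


An email address has format: username@domain.tld
Username length: 5
'@' character: 1
Domain length: 9
'.' character: 1
TLD length: 8
Total = 5 + 1 + 9 + 1 + 8 = 24

24


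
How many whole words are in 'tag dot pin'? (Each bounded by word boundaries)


Word boundaries (\b) mark the start/end of each word.
Text: 'tag dot pin'
Splitting by whitespace:
  Word 1: 'tag'
  Word 2: 'dot'
  Word 3: 'pin'
Total whole words: 3

3


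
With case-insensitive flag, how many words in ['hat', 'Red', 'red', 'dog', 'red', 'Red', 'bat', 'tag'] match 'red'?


Case-insensitive matching: compare each word's lowercase form to 'red'.
  'hat' -> lower='hat' -> no
  'Red' -> lower='red' -> MATCH
  'red' -> lower='red' -> MATCH
  'dog' -> lower='dog' -> no
  'red' -> lower='red' -> MATCH
  'Red' -> lower='red' -> MATCH
  'bat' -> lower='bat' -> no
  'tag' -> lower='tag' -> no
Matches: ['Red', 'red', 'red', 'Red']
Count: 4

4


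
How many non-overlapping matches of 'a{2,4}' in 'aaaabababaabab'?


Pattern 'a{2,4}' matches between 2 and 4 consecutive a's (greedy).
String: 'aaaabababaabab'
Finding runs of a's and applying greedy matching:
  Run at pos 0: 'aaaa' (length 4)
  Run at pos 5: 'a' (length 1)
  Run at pos 7: 'a' (length 1)
  Run at pos 9: 'aa' (length 2)
  Run at pos 12: 'a' (length 1)
Matches: ['aaaa', 'aa']
Count: 2

2


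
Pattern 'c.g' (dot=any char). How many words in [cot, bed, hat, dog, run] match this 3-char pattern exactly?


Pattern 'c.g' means: starts with 'c', any single char, ends with 'g'.
Checking each word (must be exactly 3 chars):
  'cot' (len=3): no
  'bed' (len=3): no
  'hat' (len=3): no
  'dog' (len=3): no
  'run' (len=3): no
Matching words: []
Total: 0

0


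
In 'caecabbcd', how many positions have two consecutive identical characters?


Looking for consecutive identical characters in 'caecabbcd':
  pos 0-1: 'c' vs 'a' -> different
  pos 1-2: 'a' vs 'e' -> different
  pos 2-3: 'e' vs 'c' -> different
  pos 3-4: 'c' vs 'a' -> different
  pos 4-5: 'a' vs 'b' -> different
  pos 5-6: 'b' vs 'b' -> MATCH ('bb')
  pos 6-7: 'b' vs 'c' -> different
  pos 7-8: 'c' vs 'd' -> different
Consecutive identical pairs: ['bb']
Count: 1

1


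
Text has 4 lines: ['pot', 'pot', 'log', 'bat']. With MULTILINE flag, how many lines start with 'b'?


With MULTILINE flag, ^ matches the start of each line.
Lines: ['pot', 'pot', 'log', 'bat']
Checking which lines start with 'b':
  Line 1: 'pot' -> no
  Line 2: 'pot' -> no
  Line 3: 'log' -> no
  Line 4: 'bat' -> MATCH
Matching lines: ['bat']
Count: 1

1


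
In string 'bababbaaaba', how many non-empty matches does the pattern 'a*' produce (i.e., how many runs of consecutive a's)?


Pattern 'a*' matches zero or more a's. We want non-empty runs of consecutive a's.
String: 'bababbaaaba'
Walking through the string to find runs of a's:
  Run 1: positions 1-1 -> 'a'
  Run 2: positions 3-3 -> 'a'
  Run 3: positions 6-8 -> 'aaa'
  Run 4: positions 10-10 -> 'a'
Non-empty runs found: ['a', 'a', 'aaa', 'a']
Count: 4

4


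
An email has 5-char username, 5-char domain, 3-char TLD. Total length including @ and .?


An email address has format: username@domain.tld
Username length: 5
'@' character: 1
Domain length: 5
'.' character: 1
TLD length: 3
Total = 5 + 1 + 5 + 1 + 3 = 15

15


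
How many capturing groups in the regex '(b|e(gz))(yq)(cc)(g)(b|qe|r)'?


To count capturing groups, count each '(' that starts a group.
Pattern: '(b|e(gz))(yq)(cc)(g)(b|qe|r)'
Walking through the pattern:
  Position 0: '(' -> group #1
  Position 4: '(' -> group #2
  Position 9: '(' -> group #3
  Position 13: '(' -> group #4
  Position 17: '(' -> group #5
  Position 20: '(' -> group #6
Total capturing groups: 6

6


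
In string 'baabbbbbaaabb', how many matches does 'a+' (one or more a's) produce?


Pattern 'a+' matches one or more consecutive a's.
String: 'baabbbbbaaabb'
Scanning for runs of a:
  Match 1: 'aa' (length 2)
  Match 2: 'aaa' (length 3)
Total matches: 2

2


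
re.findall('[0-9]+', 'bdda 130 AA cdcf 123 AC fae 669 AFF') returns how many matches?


Pattern '[0-9]+' finds one or more digits.
Text: 'bdda 130 AA cdcf 123 AC fae 669 AFF'
Scanning for matches:
  Match 1: '130'
  Match 2: '123'
  Match 3: '669'
Total matches: 3

3


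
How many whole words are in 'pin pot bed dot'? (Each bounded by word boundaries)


Word boundaries (\b) mark the start/end of each word.
Text: 'pin pot bed dot'
Splitting by whitespace:
  Word 1: 'pin'
  Word 2: 'pot'
  Word 3: 'bed'
  Word 4: 'dot'
Total whole words: 4

4


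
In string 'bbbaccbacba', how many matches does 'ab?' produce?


Pattern 'ab?' matches 'a' optionally followed by 'b'.
String: 'bbbaccbacba'
Scanning left to right for 'a' then checking next char:
  Match 1: 'a' (a not followed by b)
  Match 2: 'a' (a not followed by b)
  Match 3: 'a' (a not followed by b)
Total matches: 3

3


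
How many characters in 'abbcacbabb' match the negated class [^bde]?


Negated class [^bde] matches any char NOT in {b, d, e}
Scanning 'abbcacbabb':
  pos 0: 'a' -> MATCH
  pos 1: 'b' -> no (excluded)
  pos 2: 'b' -> no (excluded)
  pos 3: 'c' -> MATCH
  pos 4: 'a' -> MATCH
  pos 5: 'c' -> MATCH
  pos 6: 'b' -> no (excluded)
  pos 7: 'a' -> MATCH
  pos 8: 'b' -> no (excluded)
  pos 9: 'b' -> no (excluded)
Total matches: 5

5


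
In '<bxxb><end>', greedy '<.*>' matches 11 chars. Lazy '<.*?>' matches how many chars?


Greedy '<.*>' tries to match as MUCH as possible.
Lazy '<.*?>' tries to match as LITTLE as possible.

String: '<bxxb><end>'
Greedy '<.*>' starts at first '<' and extends to the LAST '>': '<bxxb><end>' (11 chars)
Lazy '<.*?>' starts at first '<' and stops at the FIRST '>': '<bxxb>' (6 chars)

6


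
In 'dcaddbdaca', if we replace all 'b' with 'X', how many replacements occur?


re.sub('b', 'X', text) replaces every occurrence of 'b' with 'X'.
Text: 'dcaddbdaca'
Scanning for 'b':
  pos 5: 'b' -> replacement #1
Total replacements: 1

1


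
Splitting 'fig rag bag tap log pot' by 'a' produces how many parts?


Splitting by 'a' breaks the string at each occurrence of the separator.
Text: 'fig rag bag tap log pot'
Parts after split:
  Part 1: 'fig r'
  Part 2: 'g b'
  Part 3: 'g t'
  Part 4: 'p log pot'
Total parts: 4

4


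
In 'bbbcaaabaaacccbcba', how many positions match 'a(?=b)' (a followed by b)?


Lookahead 'a(?=b)' matches 'a' only when followed by 'b'.
String: 'bbbcaaabaaacccbcba'
Checking each position where char is 'a':
  pos 4: 'a' -> no (next='a')
  pos 5: 'a' -> no (next='a')
  pos 6: 'a' -> MATCH (next='b')
  pos 8: 'a' -> no (next='a')
  pos 9: 'a' -> no (next='a')
  pos 10: 'a' -> no (next='c')
Matching positions: [6]
Count: 1

1


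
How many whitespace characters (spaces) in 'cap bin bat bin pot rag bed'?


\s matches whitespace characters (spaces, tabs, etc.).
Text: 'cap bin bat bin pot rag bed'
This text has 7 words separated by spaces.
Number of spaces = number of words - 1 = 7 - 1 = 6

6


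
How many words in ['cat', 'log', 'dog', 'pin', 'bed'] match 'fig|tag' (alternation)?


Alternation 'fig|tag' matches either 'fig' or 'tag'.
Checking each word:
  'cat' -> no
  'log' -> no
  'dog' -> no
  'pin' -> no
  'bed' -> no
Matches: []
Count: 0

0


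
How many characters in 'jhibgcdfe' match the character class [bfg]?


Character class [bfg] matches any of: {b, f, g}
Scanning string 'jhibgcdfe' character by character:
  pos 0: 'j' -> no
  pos 1: 'h' -> no
  pos 2: 'i' -> no
  pos 3: 'b' -> MATCH
  pos 4: 'g' -> MATCH
  pos 5: 'c' -> no
  pos 6: 'd' -> no
  pos 7: 'f' -> MATCH
  pos 8: 'e' -> no
Total matches: 3

3


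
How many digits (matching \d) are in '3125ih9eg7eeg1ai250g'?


\d matches any digit 0-9.
Scanning '3125ih9eg7eeg1ai250g':
  pos 0: '3' -> DIGIT
  pos 1: '1' -> DIGIT
  pos 2: '2' -> DIGIT
  pos 3: '5' -> DIGIT
  pos 6: '9' -> DIGIT
  pos 9: '7' -> DIGIT
  pos 13: '1' -> DIGIT
  pos 16: '2' -> DIGIT
  pos 17: '5' -> DIGIT
  pos 18: '0' -> DIGIT
Digits found: ['3', '1', '2', '5', '9', '7', '1', '2', '5', '0']
Total: 10

10


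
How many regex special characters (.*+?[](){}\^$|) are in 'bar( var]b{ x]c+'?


Regex special characters are: . * + ? [ ] ( ) { } \ ^ $ |
Scanning 'bar( var]b{ x]c+':
  pos 3: '(' -> SPECIAL
  pos 8: ']' -> SPECIAL
  pos 10: '{' -> SPECIAL
  pos 13: ']' -> SPECIAL
  pos 15: '+' -> SPECIAL
Special chars found: ['(', ']', '{', ']', '+']
Total: 5

5


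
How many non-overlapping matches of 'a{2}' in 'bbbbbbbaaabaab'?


Pattern 'a{2}' matches exactly 2 consecutive a's (greedy, non-overlapping).
String: 'bbbbbbbaaabaab'
Scanning for runs of a's:
  Run at pos 7: 'aaa' (length 3) -> 1 match(es)
  Run at pos 11: 'aa' (length 2) -> 1 match(es)
Matches found: ['aa', 'aa']
Total: 2

2


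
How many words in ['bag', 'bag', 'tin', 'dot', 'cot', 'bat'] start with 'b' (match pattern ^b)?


Pattern ^b anchors to start of word. Check which words begin with 'b':
  'bag' -> MATCH (starts with 'b')
  'bag' -> MATCH (starts with 'b')
  'tin' -> no
  'dot' -> no
  'cot' -> no
  'bat' -> MATCH (starts with 'b')
Matching words: ['bag', 'bag', 'bat']
Count: 3

3


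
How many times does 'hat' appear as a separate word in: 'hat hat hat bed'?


Scanning each word for exact match 'hat':
  Word 1: 'hat' -> MATCH
  Word 2: 'hat' -> MATCH
  Word 3: 'hat' -> MATCH
  Word 4: 'bed' -> no
Total matches: 3

3


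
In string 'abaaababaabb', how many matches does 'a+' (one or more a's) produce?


Pattern 'a+' matches one or more consecutive a's.
String: 'abaaababaabb'
Scanning for runs of a:
  Match 1: 'a' (length 1)
  Match 2: 'aaa' (length 3)
  Match 3: 'a' (length 1)
  Match 4: 'aa' (length 2)
Total matches: 4

4


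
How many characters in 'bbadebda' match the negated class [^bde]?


Negated class [^bde] matches any char NOT in {b, d, e}
Scanning 'bbadebda':
  pos 0: 'b' -> no (excluded)
  pos 1: 'b' -> no (excluded)
  pos 2: 'a' -> MATCH
  pos 3: 'd' -> no (excluded)
  pos 4: 'e' -> no (excluded)
  pos 5: 'b' -> no (excluded)
  pos 6: 'd' -> no (excluded)
  pos 7: 'a' -> MATCH
Total matches: 2

2


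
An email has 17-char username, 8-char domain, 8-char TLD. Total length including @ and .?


An email address has format: username@domain.tld
Username length: 17
'@' character: 1
Domain length: 8
'.' character: 1
TLD length: 8
Total = 17 + 1 + 8 + 1 + 8 = 35

35


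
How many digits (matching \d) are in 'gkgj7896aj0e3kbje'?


\d matches any digit 0-9.
Scanning 'gkgj7896aj0e3kbje':
  pos 4: '7' -> DIGIT
  pos 5: '8' -> DIGIT
  pos 6: '9' -> DIGIT
  pos 7: '6' -> DIGIT
  pos 10: '0' -> DIGIT
  pos 12: '3' -> DIGIT
Digits found: ['7', '8', '9', '6', '0', '3']
Total: 6

6


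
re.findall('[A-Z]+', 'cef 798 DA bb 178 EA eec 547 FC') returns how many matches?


Pattern '[A-Z]+' finds one or more uppercase letters.
Text: 'cef 798 DA bb 178 EA eec 547 FC'
Scanning for matches:
  Match 1: 'DA'
  Match 2: 'EA'
  Match 3: 'FC'
Total matches: 3

3


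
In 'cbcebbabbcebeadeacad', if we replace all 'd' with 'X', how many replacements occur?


re.sub('d', 'X', text) replaces every occurrence of 'd' with 'X'.
Text: 'cbcebbabbcebeadeacad'
Scanning for 'd':
  pos 14: 'd' -> replacement #1
  pos 19: 'd' -> replacement #2
Total replacements: 2

2


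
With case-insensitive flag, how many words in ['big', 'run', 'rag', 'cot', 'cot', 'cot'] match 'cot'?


Case-insensitive matching: compare each word's lowercase form to 'cot'.
  'big' -> lower='big' -> no
  'run' -> lower='run' -> no
  'rag' -> lower='rag' -> no
  'cot' -> lower='cot' -> MATCH
  'cot' -> lower='cot' -> MATCH
  'cot' -> lower='cot' -> MATCH
Matches: ['cot', 'cot', 'cot']
Count: 3

3


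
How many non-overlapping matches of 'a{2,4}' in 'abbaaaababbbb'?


Pattern 'a{2,4}' matches between 2 and 4 consecutive a's (greedy).
String: 'abbaaaababbbb'
Finding runs of a's and applying greedy matching:
  Run at pos 0: 'a' (length 1)
  Run at pos 3: 'aaaa' (length 4)
  Run at pos 8: 'a' (length 1)
Matches: ['aaaa']
Count: 1

1


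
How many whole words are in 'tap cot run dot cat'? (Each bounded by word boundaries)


Word boundaries (\b) mark the start/end of each word.
Text: 'tap cot run dot cat'
Splitting by whitespace:
  Word 1: 'tap'
  Word 2: 'cot'
  Word 3: 'run'
  Word 4: 'dot'
  Word 5: 'cat'
Total whole words: 5

5


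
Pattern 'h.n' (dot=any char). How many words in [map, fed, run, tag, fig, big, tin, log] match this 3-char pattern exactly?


Pattern 'h.n' means: starts with 'h', any single char, ends with 'n'.
Checking each word (must be exactly 3 chars):
  'map' (len=3): no
  'fed' (len=3): no
  'run' (len=3): no
  'tag' (len=3): no
  'fig' (len=3): no
  'big' (len=3): no
  'tin' (len=3): no
  'log' (len=3): no
Matching words: []
Total: 0

0


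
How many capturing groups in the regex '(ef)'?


To count capturing groups, count each '(' that starts a group.
Pattern: '(ef)'
Walking through the pattern:
  Position 0: '(' -> group #1
Total capturing groups: 1

1


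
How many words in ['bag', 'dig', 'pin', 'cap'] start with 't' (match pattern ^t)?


Pattern ^t anchors to start of word. Check which words begin with 't':
  'bag' -> no
  'dig' -> no
  'pin' -> no
  'cap' -> no
Matching words: []
Count: 0

0


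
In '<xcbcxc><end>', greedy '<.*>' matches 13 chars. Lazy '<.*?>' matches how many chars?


Greedy '<.*>' tries to match as MUCH as possible.
Lazy '<.*?>' tries to match as LITTLE as possible.

String: '<xcbcxc><end>'
Greedy '<.*>' starts at first '<' and extends to the LAST '>': '<xcbcxc><end>' (13 chars)
Lazy '<.*?>' starts at first '<' and stops at the FIRST '>': '<xcbcxc>' (8 chars)

8


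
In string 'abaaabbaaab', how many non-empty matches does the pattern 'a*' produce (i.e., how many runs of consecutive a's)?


Pattern 'a*' matches zero or more a's. We want non-empty runs of consecutive a's.
String: 'abaaabbaaab'
Walking through the string to find runs of a's:
  Run 1: positions 0-0 -> 'a'
  Run 2: positions 2-4 -> 'aaa'
  Run 3: positions 7-9 -> 'aaa'
Non-empty runs found: ['a', 'aaa', 'aaa']
Count: 3

3


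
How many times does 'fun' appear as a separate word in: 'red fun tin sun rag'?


Scanning each word for exact match 'fun':
  Word 1: 'red' -> no
  Word 2: 'fun' -> MATCH
  Word 3: 'tin' -> no
  Word 4: 'sun' -> no
  Word 5: 'rag' -> no
Total matches: 1

1


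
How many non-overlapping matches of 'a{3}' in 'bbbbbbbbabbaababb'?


Pattern 'a{3}' matches exactly 3 consecutive a's (greedy, non-overlapping).
String: 'bbbbbbbbabbaababb'
Scanning for runs of a's:
  Run at pos 8: 'a' (length 1) -> 0 match(es)
  Run at pos 11: 'aa' (length 2) -> 0 match(es)
  Run at pos 14: 'a' (length 1) -> 0 match(es)
Matches found: []
Total: 0

0


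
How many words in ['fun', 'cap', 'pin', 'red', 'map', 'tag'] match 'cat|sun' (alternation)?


Alternation 'cat|sun' matches either 'cat' or 'sun'.
Checking each word:
  'fun' -> no
  'cap' -> no
  'pin' -> no
  'red' -> no
  'map' -> no
  'tag' -> no
Matches: []
Count: 0

0


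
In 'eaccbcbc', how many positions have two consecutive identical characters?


Looking for consecutive identical characters in 'eaccbcbc':
  pos 0-1: 'e' vs 'a' -> different
  pos 1-2: 'a' vs 'c' -> different
  pos 2-3: 'c' vs 'c' -> MATCH ('cc')
  pos 3-4: 'c' vs 'b' -> different
  pos 4-5: 'b' vs 'c' -> different
  pos 5-6: 'c' vs 'b' -> different
  pos 6-7: 'b' vs 'c' -> different
Consecutive identical pairs: ['cc']
Count: 1

1


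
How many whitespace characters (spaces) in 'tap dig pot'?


\s matches whitespace characters (spaces, tabs, etc.).
Text: 'tap dig pot'
This text has 3 words separated by spaces.
Number of spaces = number of words - 1 = 3 - 1 = 2

2


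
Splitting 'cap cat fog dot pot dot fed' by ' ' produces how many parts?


Splitting by ' ' breaks the string at each occurrence of the separator.
Text: 'cap cat fog dot pot dot fed'
Parts after split:
  Part 1: 'cap'
  Part 2: 'cat'
  Part 3: 'fog'
  Part 4: 'dot'
  Part 5: 'pot'
  Part 6: 'dot'
  Part 7: 'fed'
Total parts: 7

7


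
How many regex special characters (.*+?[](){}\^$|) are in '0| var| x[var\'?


Regex special characters are: . * + ? [ ] ( ) { } \ ^ $ |
Scanning '0| var| x[var\':
  pos 1: '|' -> SPECIAL
  pos 6: '|' -> SPECIAL
  pos 9: '[' -> SPECIAL
  pos 13: '\' -> SPECIAL
Special chars found: ['|', '|', '[', '\\']
Total: 4

4


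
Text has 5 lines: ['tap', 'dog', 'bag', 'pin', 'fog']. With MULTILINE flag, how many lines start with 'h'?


With MULTILINE flag, ^ matches the start of each line.
Lines: ['tap', 'dog', 'bag', 'pin', 'fog']
Checking which lines start with 'h':
  Line 1: 'tap' -> no
  Line 2: 'dog' -> no
  Line 3: 'bag' -> no
  Line 4: 'pin' -> no
  Line 5: 'fog' -> no
Matching lines: []
Count: 0

0


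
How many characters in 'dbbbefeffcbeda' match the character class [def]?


Character class [def] matches any of: {d, e, f}
Scanning string 'dbbbefeffcbeda' character by character:
  pos 0: 'd' -> MATCH
  pos 1: 'b' -> no
  pos 2: 'b' -> no
  pos 3: 'b' -> no
  pos 4: 'e' -> MATCH
  pos 5: 'f' -> MATCH
  pos 6: 'e' -> MATCH
  pos 7: 'f' -> MATCH
  pos 8: 'f' -> MATCH
  pos 9: 'c' -> no
  pos 10: 'b' -> no
  pos 11: 'e' -> MATCH
  pos 12: 'd' -> MATCH
  pos 13: 'a' -> no
Total matches: 8

8


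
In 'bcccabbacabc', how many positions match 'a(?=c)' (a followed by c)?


Lookahead 'a(?=c)' matches 'a' only when followed by 'c'.
String: 'bcccabbacabc'
Checking each position where char is 'a':
  pos 4: 'a' -> no (next='b')
  pos 7: 'a' -> MATCH (next='c')
  pos 9: 'a' -> no (next='b')
Matching positions: [7]
Count: 1

1


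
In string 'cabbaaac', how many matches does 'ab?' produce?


Pattern 'ab?' matches 'a' optionally followed by 'b'.
String: 'cabbaaac'
Scanning left to right for 'a' then checking next char:
  Match 1: 'ab' (a followed by b)
  Match 2: 'a' (a not followed by b)
  Match 3: 'a' (a not followed by b)
  Match 4: 'a' (a not followed by b)
Total matches: 4

4


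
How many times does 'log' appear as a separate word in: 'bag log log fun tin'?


Scanning each word for exact match 'log':
  Word 1: 'bag' -> no
  Word 2: 'log' -> MATCH
  Word 3: 'log' -> MATCH
  Word 4: 'fun' -> no
  Word 5: 'tin' -> no
Total matches: 2

2


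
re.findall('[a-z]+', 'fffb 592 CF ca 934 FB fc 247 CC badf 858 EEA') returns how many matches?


Pattern '[a-z]+' finds one or more lowercase letters.
Text: 'fffb 592 CF ca 934 FB fc 247 CC badf 858 EEA'
Scanning for matches:
  Match 1: 'fffb'
  Match 2: 'ca'
  Match 3: 'fc'
  Match 4: 'badf'
Total matches: 4

4


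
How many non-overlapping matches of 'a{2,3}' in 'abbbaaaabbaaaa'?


Pattern 'a{2,3}' matches between 2 and 3 consecutive a's (greedy).
String: 'abbbaaaabbaaaa'
Finding runs of a's and applying greedy matching:
  Run at pos 0: 'a' (length 1)
  Run at pos 4: 'aaaa' (length 4)
  Run at pos 10: 'aaaa' (length 4)
Matches: ['aaa', 'aaa']
Count: 2

2


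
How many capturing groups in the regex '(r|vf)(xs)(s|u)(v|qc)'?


To count capturing groups, count each '(' that starts a group.
Pattern: '(r|vf)(xs)(s|u)(v|qc)'
Walking through the pattern:
  Position 0: '(' -> group #1
  Position 6: '(' -> group #2
  Position 10: '(' -> group #3
  Position 15: '(' -> group #4
Total capturing groups: 4

4
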